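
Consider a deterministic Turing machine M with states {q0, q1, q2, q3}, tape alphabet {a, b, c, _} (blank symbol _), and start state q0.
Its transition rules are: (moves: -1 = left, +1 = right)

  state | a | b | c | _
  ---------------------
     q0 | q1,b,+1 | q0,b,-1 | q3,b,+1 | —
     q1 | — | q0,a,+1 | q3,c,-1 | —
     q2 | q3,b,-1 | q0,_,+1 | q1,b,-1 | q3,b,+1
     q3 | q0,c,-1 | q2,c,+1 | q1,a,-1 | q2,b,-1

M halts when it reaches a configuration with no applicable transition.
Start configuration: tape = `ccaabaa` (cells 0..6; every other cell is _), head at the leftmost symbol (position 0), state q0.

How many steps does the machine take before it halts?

4

q0 | [c]caabaa   read c → write b, move +1, go to q3
q3 | b[c]aabaa   read c → write a, move -1, go to q1
q1 | [b]aaabaa   read b → write a, move +1, go to q0
q0 | a[a]aabaa   read a → write b, move +1, go to q1
q1 | ab[a]abaa
M halts after 4 transitions.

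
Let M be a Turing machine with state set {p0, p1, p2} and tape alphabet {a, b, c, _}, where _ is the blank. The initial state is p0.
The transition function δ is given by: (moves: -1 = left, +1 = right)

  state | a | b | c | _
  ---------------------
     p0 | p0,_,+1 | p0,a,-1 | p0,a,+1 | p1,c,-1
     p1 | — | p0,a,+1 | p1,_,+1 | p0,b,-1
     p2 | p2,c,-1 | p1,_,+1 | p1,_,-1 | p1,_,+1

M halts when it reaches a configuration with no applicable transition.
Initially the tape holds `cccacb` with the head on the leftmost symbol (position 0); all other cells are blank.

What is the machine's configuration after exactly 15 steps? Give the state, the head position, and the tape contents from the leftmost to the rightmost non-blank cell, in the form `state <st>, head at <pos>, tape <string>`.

state p1, head at 1, tape aacacbc

state=p0 head=0 tape=[c]ccacb_   (p0,c)→(p0,a,+1)
state=p0 head=1 tape=a[c]cacb_   (p0,c)→(p0,a,+1)
state=p0 head=2 tape=aa[c]acb_   (p0,c)→(p0,a,+1)
state=p0 head=3 tape=aaa[a]cb_   (p0,a)→(p0,_,+1)
state=p0 head=4 tape=aaa_[c]b_   (p0,c)→(p0,a,+1)
state=p0 head=5 tape=aaa_a[b]_   (p0,b)→(p0,a,-1)
state=p0 head=4 tape=aaa_[a]a_   (p0,a)→(p0,_,+1)
state=p0 head=5 tape=aaa__[a]_   (p0,a)→(p0,_,+1)
state=p0 head=6 tape=aaa___[_]   (p0,_)→(p1,c,-1)
state=p1 head=5 tape=aaa__[_]c   (p1,_)→(p0,b,-1)
state=p0 head=4 tape=aaa_[_]bc   (p0,_)→(p1,c,-1)
state=p1 head=3 tape=aaa[_]cbc   (p1,_)→(p0,b,-1)
state=p0 head=2 tape=aa[a]bcbc   (p0,a)→(p0,_,+1)
state=p0 head=3 tape=aa_[b]cbc   (p0,b)→(p0,a,-1)
state=p0 head=2 tape=aa[_]acbc   (p0,_)→(p1,c,-1)
state=p1 head=1 tape=a[a]cacbc
After 15 steps: state p1, head at 1, tape aacacbc.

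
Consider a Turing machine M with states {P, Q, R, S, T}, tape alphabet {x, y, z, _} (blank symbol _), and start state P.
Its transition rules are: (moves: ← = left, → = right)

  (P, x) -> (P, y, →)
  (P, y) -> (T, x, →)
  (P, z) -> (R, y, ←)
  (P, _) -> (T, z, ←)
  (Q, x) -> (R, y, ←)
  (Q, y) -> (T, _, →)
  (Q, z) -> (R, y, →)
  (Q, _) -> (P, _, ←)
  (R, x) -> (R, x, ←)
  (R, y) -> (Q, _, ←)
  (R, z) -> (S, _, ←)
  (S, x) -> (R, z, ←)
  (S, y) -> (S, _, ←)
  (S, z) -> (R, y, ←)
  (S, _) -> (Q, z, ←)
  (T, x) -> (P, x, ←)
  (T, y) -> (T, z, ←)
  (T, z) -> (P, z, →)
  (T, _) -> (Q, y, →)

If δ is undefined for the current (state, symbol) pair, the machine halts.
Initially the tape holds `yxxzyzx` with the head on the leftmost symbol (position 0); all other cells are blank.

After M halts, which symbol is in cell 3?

P | ___[y]xxzyzx   read y → write x, move →, go to T
T | ___x[x]xzyzx   read x → write x, move ←, go to P
P | ___[x]xxzyzx   read x → write y, move →, go to P
P | ___y[x]xzyzx   read x → write y, move →, go to P
P | ___yy[x]zyzx   read x → write y, move →, go to P
P | ___yyy[z]yzx   read z → write y, move ←, go to R
R | ___yy[y]yyzx   read y → write _, move ←, go to Q
Q | ___y[y]_yyzx   read y → write _, move →, go to T
T | ___y_[_]yyzx   read _ → write y, move →, go to Q
Q | ___y_y[y]yzx   read y → write _, move →, go to T
T | ___y_y_[y]zx   read y → write z, move ←, go to T
T | ___y_y[_]zzx   read _ → write y, move →, go to Q
Q | ___y_yy[z]zx   read z → write y, move →, go to R
R | ___y_yyy[z]x   read z → write _, move ←, go to S
S | ___y_yy[y]_x   read y → write _, move ←, go to S
S | ___y_y[y]__x   read y → write _, move ←, go to S
S | ___y_[y]___x   read y → write _, move ←, go to S
S | ___y[_]____x   read _ → write z, move ←, go to Q
Q | ___[y]z____x   read y → write _, move →, go to T
T | ____[z]____x   read z → write z, move →, go to P
P | ____z[_]___x   read _ → write z, move ←, go to T
T | ____[z]z___x   read z → write z, move →, go to P
P | ____z[z]___x   read z → write y, move ←, go to R
R | ____[z]y___x   read z → write _, move ←, go to S
S | ___[_]_y___x   read _ → write z, move ←, go to Q
Q | __[_]z_y___x   read _ → write _, move ←, go to P
P | _[_]_z_y___x   read _ → write z, move ←, go to T
T | [_]z_z_y___x   read _ → write y, move →, go to Q
Q | y[z]_z_y___x   read z → write y, move →, go to R
R | yy[_]z_y___x
Cell 3 holds _ when M halts.

_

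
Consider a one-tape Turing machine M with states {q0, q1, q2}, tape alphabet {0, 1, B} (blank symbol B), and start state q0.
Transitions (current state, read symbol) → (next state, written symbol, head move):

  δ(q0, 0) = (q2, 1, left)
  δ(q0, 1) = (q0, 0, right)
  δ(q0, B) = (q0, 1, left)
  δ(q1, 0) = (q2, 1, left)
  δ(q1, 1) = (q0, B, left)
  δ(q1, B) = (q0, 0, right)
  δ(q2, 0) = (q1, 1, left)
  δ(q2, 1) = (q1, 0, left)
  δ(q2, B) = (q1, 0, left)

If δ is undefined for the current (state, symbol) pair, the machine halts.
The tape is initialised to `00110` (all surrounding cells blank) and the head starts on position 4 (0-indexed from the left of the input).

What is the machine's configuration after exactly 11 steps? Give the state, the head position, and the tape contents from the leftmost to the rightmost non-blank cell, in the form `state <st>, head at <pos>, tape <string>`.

state q1, head at -1, tape 011101

q0 | B0011[0]   read 0 → write 1, move left, go to q2
q2 | B001[1]1   read 1 → write 0, move left, go to q1
q1 | B00[1]01   read 1 → write B, move left, go to q0
q0 | B0[0]B01   read 0 → write 1, move left, go to q2
q2 | B[0]1B01   read 0 → write 1, move left, go to q1
q1 | [B]11B01   read B → write 0, move right, go to q0
q0 | 0[1]1B01   read 1 → write 0, move right, go to q0
q0 | 00[1]B01   read 1 → write 0, move right, go to q0
q0 | 000[B]01   read B → write 1, move left, go to q0
q0 | 00[0]101   read 0 → write 1, move left, go to q2
q2 | 0[0]1101   read 0 → write 1, move left, go to q1
q1 | [0]11101
After 11 steps: state q1, head at -1, tape 011101.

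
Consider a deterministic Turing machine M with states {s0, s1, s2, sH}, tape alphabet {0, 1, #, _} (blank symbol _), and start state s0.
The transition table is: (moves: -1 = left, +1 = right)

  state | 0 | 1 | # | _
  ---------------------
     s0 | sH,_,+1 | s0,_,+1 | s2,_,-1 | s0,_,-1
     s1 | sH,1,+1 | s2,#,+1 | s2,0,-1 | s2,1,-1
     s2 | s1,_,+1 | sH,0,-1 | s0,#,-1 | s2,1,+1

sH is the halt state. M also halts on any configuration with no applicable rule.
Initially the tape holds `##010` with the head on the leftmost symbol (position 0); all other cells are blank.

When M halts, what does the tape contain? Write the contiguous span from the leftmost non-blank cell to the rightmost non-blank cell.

s0 | _[#]#010_   read # → write _, move -1, go to s2
s2 | [_]_#010_   read _ → write 1, move +1, go to s2
s2 | 1[_]#010_   read _ → write 1, move +1, go to s2
s2 | 11[#]010_   read # → write #, move -1, go to s0
s0 | 1[1]#010_   read 1 → write _, move +1, go to s0
s0 | 1_[#]010_   read # → write _, move -1, go to s2
s2 | 1[_]_010_   read _ → write 1, move +1, go to s2
s2 | 11[_]010_   read _ → write 1, move +1, go to s2
s2 | 111[0]10_   read 0 → write _, move +1, go to s1
s1 | 111_[1]0_   read 1 → write #, move +1, go to s2
s2 | 111_#[0]_   read 0 → write _, move +1, go to s1
s1 | 111_#_[_]   read _ → write 1, move -1, go to s2
s2 | 111_#[_]1   read _ → write 1, move +1, go to s2
s2 | 111_#1[1]   read 1 → write 0, move -1, go to sH
sH | 111_#[1]0
The non-blank tape span at halt is 111_#10.

111_#10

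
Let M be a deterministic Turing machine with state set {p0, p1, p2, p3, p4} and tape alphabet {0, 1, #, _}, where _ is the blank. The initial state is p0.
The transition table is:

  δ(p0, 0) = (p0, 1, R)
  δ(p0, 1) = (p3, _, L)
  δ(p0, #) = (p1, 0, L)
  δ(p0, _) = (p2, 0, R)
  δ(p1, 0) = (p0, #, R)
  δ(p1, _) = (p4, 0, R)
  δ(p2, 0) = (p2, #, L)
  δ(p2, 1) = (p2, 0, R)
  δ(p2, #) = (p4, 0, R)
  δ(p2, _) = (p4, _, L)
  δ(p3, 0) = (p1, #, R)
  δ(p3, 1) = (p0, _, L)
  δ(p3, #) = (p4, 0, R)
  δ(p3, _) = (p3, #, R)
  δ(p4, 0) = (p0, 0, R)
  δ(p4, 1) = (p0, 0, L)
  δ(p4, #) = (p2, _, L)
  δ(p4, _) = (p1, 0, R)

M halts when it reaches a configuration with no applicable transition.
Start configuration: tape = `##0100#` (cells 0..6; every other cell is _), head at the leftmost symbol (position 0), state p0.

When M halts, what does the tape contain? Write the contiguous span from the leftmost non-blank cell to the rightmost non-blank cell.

00000#10

state=p0 head=0 tape=_[#]#0100#   (p0,#)→(p1,0,L)
state=p1 head=-1 tape=[_]0#0100#   (p1,_)→(p4,0,R)
state=p4 head=0 tape=0[0]#0100#   (p4,0)→(p0,0,R)
state=p0 head=1 tape=00[#]0100#   (p0,#)→(p1,0,L)
state=p1 head=0 tape=0[0]00100#   (p1,0)→(p0,#,R)
state=p0 head=1 tape=0#[0]0100#   (p0,0)→(p0,1,R)
state=p0 head=2 tape=0#1[0]100#   (p0,0)→(p0,1,R)
state=p0 head=3 tape=0#11[1]00#   (p0,1)→(p3,_,L)
state=p3 head=2 tape=0#1[1]_00#   (p3,1)→(p0,_,L)
state=p0 head=1 tape=0#[1]__00#   (p0,1)→(p3,_,L)
state=p3 head=0 tape=0[#]___00#   (p3,#)→(p4,0,R)
state=p4 head=1 tape=00[_]__00#   (p4,_)→(p1,0,R)
state=p1 head=2 tape=000[_]_00#   (p1,_)→(p4,0,R)
state=p4 head=3 tape=0000[_]00#   (p4,_)→(p1,0,R)
state=p1 head=4 tape=00000[0]0#   (p1,0)→(p0,#,R)
state=p0 head=5 tape=00000#[0]#   (p0,0)→(p0,1,R)
state=p0 head=6 tape=00000#1[#]   (p0,#)→(p1,0,L)
state=p1 head=5 tape=00000#[1]0
The non-blank tape span at halt is 00000#10.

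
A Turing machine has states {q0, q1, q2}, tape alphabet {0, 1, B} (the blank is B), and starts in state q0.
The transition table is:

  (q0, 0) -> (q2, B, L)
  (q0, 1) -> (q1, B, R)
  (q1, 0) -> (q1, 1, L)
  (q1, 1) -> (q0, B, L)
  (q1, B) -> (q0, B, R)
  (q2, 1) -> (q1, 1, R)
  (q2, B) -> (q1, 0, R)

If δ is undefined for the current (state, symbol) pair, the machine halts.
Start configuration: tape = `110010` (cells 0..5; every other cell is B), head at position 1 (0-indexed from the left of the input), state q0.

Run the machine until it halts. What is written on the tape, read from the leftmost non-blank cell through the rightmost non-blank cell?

1BBBB0

state=q0 head=1 tape=1[1]0010   (q0,1)→(q1,B,R)
state=q1 head=2 tape=1B[0]010   (q1,0)→(q1,1,L)
state=q1 head=1 tape=1[B]1010   (q1,B)→(q0,B,R)
state=q0 head=2 tape=1B[1]010   (q0,1)→(q1,B,R)
state=q1 head=3 tape=1BB[0]10   (q1,0)→(q1,1,L)
state=q1 head=2 tape=1B[B]110   (q1,B)→(q0,B,R)
state=q0 head=3 tape=1BB[1]10   (q0,1)→(q1,B,R)
state=q1 head=4 tape=1BBB[1]0   (q1,1)→(q0,B,L)
state=q0 head=3 tape=1BB[B]B0
The non-blank tape span at halt is 1BBBB0.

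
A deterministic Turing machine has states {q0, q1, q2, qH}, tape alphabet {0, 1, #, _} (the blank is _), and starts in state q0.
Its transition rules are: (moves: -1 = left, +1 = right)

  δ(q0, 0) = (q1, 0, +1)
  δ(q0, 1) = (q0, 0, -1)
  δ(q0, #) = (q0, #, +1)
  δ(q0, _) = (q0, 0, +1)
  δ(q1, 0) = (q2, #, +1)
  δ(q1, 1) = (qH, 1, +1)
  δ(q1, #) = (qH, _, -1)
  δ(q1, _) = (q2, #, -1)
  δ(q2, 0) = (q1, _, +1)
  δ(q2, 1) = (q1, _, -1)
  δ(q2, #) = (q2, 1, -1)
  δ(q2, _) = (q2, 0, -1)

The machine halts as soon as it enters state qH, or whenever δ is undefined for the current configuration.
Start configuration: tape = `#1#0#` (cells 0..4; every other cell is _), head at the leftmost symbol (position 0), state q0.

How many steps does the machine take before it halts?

5

q0 | [#]1#0#   read # → write #, move +1, go to q0
q0 | #[1]#0#   read 1 → write 0, move -1, go to q0
q0 | [#]0#0#   read # → write #, move +1, go to q0
q0 | #[0]#0#   read 0 → write 0, move +1, go to q1
q1 | #0[#]0#   read # → write _, move -1, go to qH
qH | #[0]_0#
M halts after 5 transitions.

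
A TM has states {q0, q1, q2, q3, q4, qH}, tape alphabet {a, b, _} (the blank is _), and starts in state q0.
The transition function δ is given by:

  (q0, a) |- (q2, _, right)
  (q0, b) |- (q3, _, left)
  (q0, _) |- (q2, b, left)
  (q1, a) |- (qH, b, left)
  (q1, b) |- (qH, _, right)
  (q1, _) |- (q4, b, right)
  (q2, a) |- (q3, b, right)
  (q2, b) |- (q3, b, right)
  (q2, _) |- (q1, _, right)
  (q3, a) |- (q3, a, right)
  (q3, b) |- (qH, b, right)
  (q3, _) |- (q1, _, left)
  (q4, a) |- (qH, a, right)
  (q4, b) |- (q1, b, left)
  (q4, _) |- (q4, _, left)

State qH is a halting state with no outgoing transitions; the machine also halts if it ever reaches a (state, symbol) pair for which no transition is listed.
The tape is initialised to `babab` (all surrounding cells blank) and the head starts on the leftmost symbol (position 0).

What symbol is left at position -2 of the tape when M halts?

b

state=q0 head=0 tape=___[b]abab   (q0,b)→(q3,_,left)
state=q3 head=-1 tape=__[_]_abab   (q3,_)→(q1,_,left)
state=q1 head=-2 tape=_[_]__abab   (q1,_)→(q4,b,right)
state=q4 head=-1 tape=_b[_]_abab   (q4,_)→(q4,_,left)
state=q4 head=-2 tape=_[b]__abab   (q4,b)→(q1,b,left)
state=q1 head=-3 tape=[_]b__abab   (q1,_)→(q4,b,right)
state=q4 head=-2 tape=b[b]__abab   (q4,b)→(q1,b,left)
state=q1 head=-3 tape=[b]b__abab   (q1,b)→(qH,_,right)
state=qH head=-2 tape=_[b]__abab
Cell -2 holds b when M halts.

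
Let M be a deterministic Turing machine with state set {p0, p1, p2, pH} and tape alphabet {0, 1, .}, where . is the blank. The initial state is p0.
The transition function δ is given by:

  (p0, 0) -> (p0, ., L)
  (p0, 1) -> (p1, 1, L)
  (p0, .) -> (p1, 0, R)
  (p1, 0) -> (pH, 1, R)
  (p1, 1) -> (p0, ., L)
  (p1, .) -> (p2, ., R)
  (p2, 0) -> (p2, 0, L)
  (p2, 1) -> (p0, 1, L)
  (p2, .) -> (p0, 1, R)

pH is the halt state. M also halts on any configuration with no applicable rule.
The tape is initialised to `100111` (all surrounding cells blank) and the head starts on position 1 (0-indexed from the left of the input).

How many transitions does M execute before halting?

12

state=p0 head=1 tape=..1[0]0111   (p0,0)→(p0,.,L)
state=p0 head=0 tape=..[1].0111   (p0,1)→(p1,1,L)
state=p1 head=-1 tape=.[.]1.0111   (p1,.)→(p2,.,R)
state=p2 head=0 tape=..[1].0111   (p2,1)→(p0,1,L)
state=p0 head=-1 tape=.[.]1.0111   (p0,.)→(p1,0,R)
state=p1 head=0 tape=.0[1].0111   (p1,1)→(p0,.,L)
state=p0 head=-1 tape=.[0]..0111   (p0,0)→(p0,.,L)
state=p0 head=-2 tape=[.]...0111   (p0,.)→(p1,0,R)
state=p1 head=-1 tape=0[.]..0111   (p1,.)→(p2,.,R)
state=p2 head=0 tape=0.[.].0111   (p2,.)→(p0,1,R)
state=p0 head=1 tape=0.1[.]0111   (p0,.)→(p1,0,R)
state=p1 head=2 tape=0.10[0]111   (p1,0)→(pH,1,R)
state=pH head=3 tape=0.101[1]11
M halts after 12 transitions.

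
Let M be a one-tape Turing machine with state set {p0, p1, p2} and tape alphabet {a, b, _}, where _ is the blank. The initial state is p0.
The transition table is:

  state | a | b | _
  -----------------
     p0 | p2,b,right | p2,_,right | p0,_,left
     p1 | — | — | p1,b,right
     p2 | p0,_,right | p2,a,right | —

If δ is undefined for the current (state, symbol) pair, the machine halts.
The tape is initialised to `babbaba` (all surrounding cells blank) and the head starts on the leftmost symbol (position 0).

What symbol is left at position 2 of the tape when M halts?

_

p0 | [b]abbaba_   read b → write _, move right, go to p2
p2 | _[a]bbaba_   read a → write _, move right, go to p0
p0 | __[b]baba_   read b → write _, move right, go to p2
p2 | ___[b]aba_   read b → write a, move right, go to p2
p2 | ___a[a]ba_   read a → write _, move right, go to p0
p0 | ___a_[b]a_   read b → write _, move right, go to p2
p2 | ___a__[a]_   read a → write _, move right, go to p0
p0 | ___a___[_]   read _ → write _, move left, go to p0
p0 | ___a__[_]_   read _ → write _, move left, go to p0
p0 | ___a_[_]__   read _ → write _, move left, go to p0
p0 | ___a[_]___   read _ → write _, move left, go to p0
p0 | ___[a]____   read a → write b, move right, go to p2
p2 | ___b[_]___
Cell 2 holds _ when M halts.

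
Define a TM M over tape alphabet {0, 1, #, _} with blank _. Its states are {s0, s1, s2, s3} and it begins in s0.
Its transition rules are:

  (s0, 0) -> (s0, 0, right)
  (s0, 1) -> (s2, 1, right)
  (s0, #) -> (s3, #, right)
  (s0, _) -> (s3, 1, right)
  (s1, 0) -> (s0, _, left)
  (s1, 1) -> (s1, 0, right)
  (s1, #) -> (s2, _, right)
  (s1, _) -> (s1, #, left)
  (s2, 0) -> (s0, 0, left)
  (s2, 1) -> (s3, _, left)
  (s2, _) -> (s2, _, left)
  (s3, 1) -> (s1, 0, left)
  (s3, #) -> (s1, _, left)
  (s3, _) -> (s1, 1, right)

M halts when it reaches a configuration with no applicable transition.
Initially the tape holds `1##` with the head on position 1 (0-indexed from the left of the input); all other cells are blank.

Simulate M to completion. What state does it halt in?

state=s0 head=1 tape=__1[#]#   (s0,#)→(s3,#,right)
state=s3 head=2 tape=__1#[#]   (s3,#)→(s1,_,left)
state=s1 head=1 tape=__1[#]_   (s1,#)→(s2,_,right)
state=s2 head=2 tape=__1_[_]   (s2,_)→(s2,_,left)
state=s2 head=1 tape=__1[_]_   (s2,_)→(s2,_,left)
state=s2 head=0 tape=__[1]__   (s2,1)→(s3,_,left)
state=s3 head=-1 tape=_[_]___   (s3,_)→(s1,1,right)
state=s1 head=0 tape=_1[_]__   (s1,_)→(s1,#,left)
state=s1 head=-1 tape=_[1]#__   (s1,1)→(s1,0,right)
state=s1 head=0 tape=_0[#]__   (s1,#)→(s2,_,right)
state=s2 head=1 tape=_0_[_]_   (s2,_)→(s2,_,left)
state=s2 head=0 tape=_0[_]__   (s2,_)→(s2,_,left)
state=s2 head=-1 tape=_[0]___   (s2,0)→(s0,0,left)
state=s0 head=-2 tape=[_]0___   (s0,_)→(s3,1,right)
state=s3 head=-1 tape=1[0]___
No transition is defined for (s3, 0); M halts in state s3.

s3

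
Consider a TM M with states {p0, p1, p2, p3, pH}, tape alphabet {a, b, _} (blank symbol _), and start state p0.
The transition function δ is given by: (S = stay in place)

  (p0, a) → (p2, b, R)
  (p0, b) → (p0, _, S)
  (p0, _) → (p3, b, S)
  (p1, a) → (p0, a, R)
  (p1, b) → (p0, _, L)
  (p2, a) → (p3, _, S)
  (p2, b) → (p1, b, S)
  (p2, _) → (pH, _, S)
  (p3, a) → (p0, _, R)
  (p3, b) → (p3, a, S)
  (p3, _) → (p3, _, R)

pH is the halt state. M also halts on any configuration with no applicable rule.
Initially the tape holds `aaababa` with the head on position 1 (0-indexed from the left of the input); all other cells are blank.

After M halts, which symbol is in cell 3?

_

p0 | a[a]ababa_   read a → write b, move R, go to p2
p2 | ab[a]baba_   read a → write _, move S, go to p3
p3 | ab[_]baba_   read _ → write _, move R, go to p3
p3 | ab_[b]aba_   read b → write a, move S, go to p3
p3 | ab_[a]aba_   read a → write _, move R, go to p0
p0 | ab__[a]ba_   read a → write b, move R, go to p2
p2 | ab__b[b]a_   read b → write b, move S, go to p1
p1 | ab__b[b]a_   read b → write _, move L, go to p0
p0 | ab__[b]_a_   read b → write _, move S, go to p0
p0 | ab__[_]_a_   read _ → write b, move S, go to p3
p3 | ab__[b]_a_   read b → write a, move S, go to p3
p3 | ab__[a]_a_   read a → write _, move R, go to p0
p0 | ab___[_]a_   read _ → write b, move S, go to p3
p3 | ab___[b]a_   read b → write a, move S, go to p3
p3 | ab___[a]a_   read a → write _, move R, go to p0
p0 | ab____[a]_   read a → write b, move R, go to p2
p2 | ab____b[_]   read _ → write _, move S, go to pH
pH | ab____b[_]
Cell 3 holds _ when M halts.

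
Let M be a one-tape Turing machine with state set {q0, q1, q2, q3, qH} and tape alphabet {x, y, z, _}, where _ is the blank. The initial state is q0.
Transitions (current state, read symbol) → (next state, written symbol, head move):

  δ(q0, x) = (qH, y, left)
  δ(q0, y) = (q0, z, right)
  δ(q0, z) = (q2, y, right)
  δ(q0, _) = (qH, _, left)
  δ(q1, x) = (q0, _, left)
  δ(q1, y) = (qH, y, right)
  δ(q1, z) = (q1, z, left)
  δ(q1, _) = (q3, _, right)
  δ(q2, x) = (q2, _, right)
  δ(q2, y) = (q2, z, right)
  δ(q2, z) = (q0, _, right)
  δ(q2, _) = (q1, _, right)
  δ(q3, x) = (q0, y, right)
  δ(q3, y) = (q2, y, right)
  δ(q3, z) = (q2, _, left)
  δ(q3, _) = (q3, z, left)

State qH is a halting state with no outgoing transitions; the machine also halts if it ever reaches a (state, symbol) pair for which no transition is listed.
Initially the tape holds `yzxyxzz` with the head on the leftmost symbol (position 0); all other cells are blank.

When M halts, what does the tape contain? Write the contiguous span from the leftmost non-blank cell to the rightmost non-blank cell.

state=q0 head=0 tape=[y]zxyxzz____   (q0,y)→(q0,z,right)
state=q0 head=1 tape=z[z]xyxzz____   (q0,z)→(q2,y,right)
state=q2 head=2 tape=zy[x]yxzz____   (q2,x)→(q2,_,right)
state=q2 head=3 tape=zy_[y]xzz____   (q2,y)→(q2,z,right)
state=q2 head=4 tape=zy_z[x]zz____   (q2,x)→(q2,_,right)
state=q2 head=5 tape=zy_z_[z]z____   (q2,z)→(q0,_,right)
state=q0 head=6 tape=zy_z__[z]____   (q0,z)→(q2,y,right)
state=q2 head=7 tape=zy_z__y[_]___   (q2,_)→(q1,_,right)
state=q1 head=8 tape=zy_z__y_[_]__   (q1,_)→(q3,_,right)
state=q3 head=9 tape=zy_z__y__[_]_   (q3,_)→(q3,z,left)
state=q3 head=8 tape=zy_z__y_[_]z_   (q3,_)→(q3,z,left)
state=q3 head=7 tape=zy_z__y[_]zz_   (q3,_)→(q3,z,left)
state=q3 head=6 tape=zy_z__[y]zzz_   (q3,y)→(q2,y,right)
state=q2 head=7 tape=zy_z__y[z]zz_   (q2,z)→(q0,_,right)
state=q0 head=8 tape=zy_z__y_[z]z_   (q0,z)→(q2,y,right)
state=q2 head=9 tape=zy_z__y_y[z]_   (q2,z)→(q0,_,right)
state=q0 head=10 tape=zy_z__y_y_[_]   (q0,_)→(qH,_,left)
state=qH head=9 tape=zy_z__y_y[_]_
The non-blank tape span at halt is zy_z__y_y.

zy_z__y_y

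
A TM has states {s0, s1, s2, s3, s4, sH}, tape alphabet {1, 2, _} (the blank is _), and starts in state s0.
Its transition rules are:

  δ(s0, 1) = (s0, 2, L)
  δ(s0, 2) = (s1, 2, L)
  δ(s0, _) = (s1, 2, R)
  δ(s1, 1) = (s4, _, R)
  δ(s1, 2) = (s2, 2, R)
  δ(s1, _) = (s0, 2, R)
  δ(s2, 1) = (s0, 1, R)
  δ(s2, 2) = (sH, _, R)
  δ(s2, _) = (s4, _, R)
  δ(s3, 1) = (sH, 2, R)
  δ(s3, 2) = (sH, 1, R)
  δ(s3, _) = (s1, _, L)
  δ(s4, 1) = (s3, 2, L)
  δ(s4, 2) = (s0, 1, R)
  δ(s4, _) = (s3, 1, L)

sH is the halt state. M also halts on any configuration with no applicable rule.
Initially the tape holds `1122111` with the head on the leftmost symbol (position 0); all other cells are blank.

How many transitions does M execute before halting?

15

s0 | _[1]122111   read 1 → write 2, move L, go to s0
s0 | [_]2122111   read _ → write 2, move R, go to s1
s1 | 2[2]122111   read 2 → write 2, move R, go to s2
s2 | 22[1]22111   read 1 → write 1, move R, go to s0
s0 | 221[2]2111   read 2 → write 2, move L, go to s1
s1 | 22[1]22111   read 1 → write _, move R, go to s4
s4 | 22_[2]2111   read 2 → write 1, move R, go to s0
s0 | 22_1[2]111   read 2 → write 2, move L, go to s1
s1 | 22_[1]2111   read 1 → write _, move R, go to s4
s4 | 22__[2]111   read 2 → write 1, move R, go to s0
s0 | 22__1[1]11   read 1 → write 2, move L, go to s0
s0 | 22__[1]211   read 1 → write 2, move L, go to s0
s0 | 22_[_]2211   read _ → write 2, move R, go to s1
s1 | 22_2[2]211   read 2 → write 2, move R, go to s2
s2 | 22_22[2]11   read 2 → write _, move R, go to sH
sH | 22_22_[1]1
M halts after 15 transitions.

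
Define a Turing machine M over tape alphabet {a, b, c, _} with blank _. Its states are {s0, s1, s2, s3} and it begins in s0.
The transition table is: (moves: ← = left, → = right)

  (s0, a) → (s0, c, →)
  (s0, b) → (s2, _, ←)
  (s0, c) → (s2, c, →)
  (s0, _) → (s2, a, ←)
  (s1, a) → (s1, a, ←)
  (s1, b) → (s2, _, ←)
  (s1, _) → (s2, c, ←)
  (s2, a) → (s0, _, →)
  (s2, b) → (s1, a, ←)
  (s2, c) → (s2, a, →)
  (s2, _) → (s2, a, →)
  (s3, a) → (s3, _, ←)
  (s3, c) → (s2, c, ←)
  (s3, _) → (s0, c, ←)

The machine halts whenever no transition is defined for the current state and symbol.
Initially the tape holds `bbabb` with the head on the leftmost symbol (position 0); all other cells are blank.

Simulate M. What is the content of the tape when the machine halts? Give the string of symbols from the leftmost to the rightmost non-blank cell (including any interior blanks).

state=s0 head=0 tape=___[b]babb   (s0,b)→(s2,_,←)
state=s2 head=-1 tape=__[_]_babb   (s2,_)→(s2,a,→)
state=s2 head=0 tape=__a[_]babb   (s2,_)→(s2,a,→)
state=s2 head=1 tape=__aa[b]abb   (s2,b)→(s1,a,←)
state=s1 head=0 tape=__a[a]aabb   (s1,a)→(s1,a,←)
state=s1 head=-1 tape=__[a]aaabb   (s1,a)→(s1,a,←)
state=s1 head=-2 tape=_[_]aaaabb   (s1,_)→(s2,c,←)
state=s2 head=-3 tape=[_]caaaabb   (s2,_)→(s2,a,→)
state=s2 head=-2 tape=a[c]aaaabb   (s2,c)→(s2,a,→)
state=s2 head=-1 tape=aa[a]aaabb   (s2,a)→(s0,_,→)
state=s0 head=0 tape=aa_[a]aabb   (s0,a)→(s0,c,→)
state=s0 head=1 tape=aa_c[a]abb   (s0,a)→(s0,c,→)
state=s0 head=2 tape=aa_cc[a]bb   (s0,a)→(s0,c,→)
state=s0 head=3 tape=aa_ccc[b]b   (s0,b)→(s2,_,←)
state=s2 head=2 tape=aa_cc[c]_b   (s2,c)→(s2,a,→)
state=s2 head=3 tape=aa_cca[_]b   (s2,_)→(s2,a,→)
state=s2 head=4 tape=aa_ccaa[b]   (s2,b)→(s1,a,←)
state=s1 head=3 tape=aa_cca[a]a   (s1,a)→(s1,a,←)
state=s1 head=2 tape=aa_cc[a]aa   (s1,a)→(s1,a,←)
state=s1 head=1 tape=aa_c[c]aaa
The non-blank tape span at halt is aa_ccaaa.

aa_ccaaa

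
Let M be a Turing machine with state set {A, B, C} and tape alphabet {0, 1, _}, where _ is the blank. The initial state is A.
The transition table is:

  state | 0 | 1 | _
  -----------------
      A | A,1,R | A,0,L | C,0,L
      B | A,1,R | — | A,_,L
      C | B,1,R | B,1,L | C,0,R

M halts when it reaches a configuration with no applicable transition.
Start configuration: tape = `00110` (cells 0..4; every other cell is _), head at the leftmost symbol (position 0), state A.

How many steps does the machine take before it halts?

25

state=A head=0 tape=__[0]0110_   (A,0)→(A,1,R)
state=A head=1 tape=__1[0]110_   (A,0)→(A,1,R)
state=A head=2 tape=__11[1]10_   (A,1)→(A,0,L)
state=A head=1 tape=__1[1]010_   (A,1)→(A,0,L)
state=A head=0 tape=__[1]0010_   (A,1)→(A,0,L)
state=A head=-1 tape=_[_]00010_   (A,_)→(C,0,L)
state=C head=-2 tape=[_]000010_   (C,_)→(C,0,R)
state=C head=-1 tape=0[0]00010_   (C,0)→(B,1,R)
state=B head=0 tape=01[0]0010_   (B,0)→(A,1,R)
state=A head=1 tape=011[0]010_   (A,0)→(A,1,R)
state=A head=2 tape=0111[0]10_   (A,0)→(A,1,R)
state=A head=3 tape=01111[1]0_   (A,1)→(A,0,L)
state=A head=2 tape=0111[1]00_   (A,1)→(A,0,L)
state=A head=1 tape=011[1]000_   (A,1)→(A,0,L)
state=A head=0 tape=01[1]0000_   (A,1)→(A,0,L)
state=A head=-1 tape=0[1]00000_   (A,1)→(A,0,L)
state=A head=-2 tape=[0]000000_   (A,0)→(A,1,R)
state=A head=-1 tape=1[0]00000_   (A,0)→(A,1,R)
state=A head=0 tape=11[0]0000_   (A,0)→(A,1,R)
state=A head=1 tape=111[0]000_   (A,0)→(A,1,R)
state=A head=2 tape=1111[0]00_   (A,0)→(A,1,R)
state=A head=3 tape=11111[0]0_   (A,0)→(A,1,R)
state=A head=4 tape=111111[0]_   (A,0)→(A,1,R)
state=A head=5 tape=1111111[_]   (A,_)→(C,0,L)
state=C head=4 tape=111111[1]0   (C,1)→(B,1,L)
state=B head=3 tape=11111[1]10
M halts after 25 transitions.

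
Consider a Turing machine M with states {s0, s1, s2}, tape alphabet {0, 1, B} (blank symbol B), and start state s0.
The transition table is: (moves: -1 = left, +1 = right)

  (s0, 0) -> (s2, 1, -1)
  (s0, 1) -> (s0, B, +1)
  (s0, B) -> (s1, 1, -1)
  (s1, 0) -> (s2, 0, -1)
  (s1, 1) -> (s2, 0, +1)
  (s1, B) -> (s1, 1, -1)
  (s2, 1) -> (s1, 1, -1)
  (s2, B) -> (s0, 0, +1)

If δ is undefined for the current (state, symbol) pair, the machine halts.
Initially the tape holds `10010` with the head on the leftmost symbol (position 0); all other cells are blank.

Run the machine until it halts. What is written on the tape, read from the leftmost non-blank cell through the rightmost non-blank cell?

state=s0 head=0 tape=[1]0010B   (s0,1)→(s0,B,+1)
state=s0 head=1 tape=B[0]010B   (s0,0)→(s2,1,-1)
state=s2 head=0 tape=[B]1010B   (s2,B)→(s0,0,+1)
state=s0 head=1 tape=0[1]010B   (s0,1)→(s0,B,+1)
state=s0 head=2 tape=0B[0]10B   (s0,0)→(s2,1,-1)
state=s2 head=1 tape=0[B]110B   (s2,B)→(s0,0,+1)
state=s0 head=2 tape=00[1]10B   (s0,1)→(s0,B,+1)
state=s0 head=3 tape=00B[1]0B   (s0,1)→(s0,B,+1)
state=s0 head=4 tape=00BB[0]B   (s0,0)→(s2,1,-1)
state=s2 head=3 tape=00B[B]1B   (s2,B)→(s0,0,+1)
state=s0 head=4 tape=00B0[1]B   (s0,1)→(s0,B,+1)
state=s0 head=5 tape=00B0B[B]   (s0,B)→(s1,1,-1)
state=s1 head=4 tape=00B0[B]1   (s1,B)→(s1,1,-1)
state=s1 head=3 tape=00B[0]11   (s1,0)→(s2,0,-1)
state=s2 head=2 tape=00[B]011   (s2,B)→(s0,0,+1)
state=s0 head=3 tape=000[0]11   (s0,0)→(s2,1,-1)
state=s2 head=2 tape=00[0]111
The non-blank tape span at halt is 000111.

000111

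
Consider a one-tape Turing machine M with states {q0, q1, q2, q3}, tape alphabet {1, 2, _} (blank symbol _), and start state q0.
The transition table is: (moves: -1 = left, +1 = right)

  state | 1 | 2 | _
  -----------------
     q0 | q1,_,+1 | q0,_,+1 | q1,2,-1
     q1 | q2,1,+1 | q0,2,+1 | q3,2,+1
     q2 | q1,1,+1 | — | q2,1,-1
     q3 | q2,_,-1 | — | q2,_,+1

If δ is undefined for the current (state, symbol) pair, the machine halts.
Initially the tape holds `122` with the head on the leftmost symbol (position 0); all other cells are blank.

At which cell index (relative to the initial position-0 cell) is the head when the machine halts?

3

state=q0 head=0 tape=[1]22_   (q0,1)→(q1,_,+1)
state=q1 head=1 tape=_[2]2_   (q1,2)→(q0,2,+1)
state=q0 head=2 tape=_2[2]_   (q0,2)→(q0,_,+1)
state=q0 head=3 tape=_2_[_]   (q0,_)→(q1,2,-1)
state=q1 head=2 tape=_2[_]2   (q1,_)→(q3,2,+1)
state=q3 head=3 tape=_22[2]
At halt the head is at cell 3.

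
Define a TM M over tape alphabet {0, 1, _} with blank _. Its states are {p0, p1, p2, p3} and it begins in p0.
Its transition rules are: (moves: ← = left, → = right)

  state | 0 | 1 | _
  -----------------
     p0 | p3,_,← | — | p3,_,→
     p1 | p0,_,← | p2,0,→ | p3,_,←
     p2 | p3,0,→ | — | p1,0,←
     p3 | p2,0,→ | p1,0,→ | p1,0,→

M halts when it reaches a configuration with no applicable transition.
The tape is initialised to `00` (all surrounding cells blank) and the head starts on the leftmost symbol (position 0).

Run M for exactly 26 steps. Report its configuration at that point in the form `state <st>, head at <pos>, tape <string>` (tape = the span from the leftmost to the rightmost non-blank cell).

state=p0 head=0 tape=____[0]0   (p0,0)→(p3,_,←)
state=p3 head=-1 tape=___[_]_0   (p3,_)→(p1,0,→)
state=p1 head=0 tape=___0[_]0   (p1,_)→(p3,_,←)
state=p3 head=-1 tape=___[0]_0   (p3,0)→(p2,0,→)
state=p2 head=0 tape=___0[_]0   (p2,_)→(p1,0,←)
state=p1 head=-1 tape=___[0]00   (p1,0)→(p0,_,←)
state=p0 head=-2 tape=__[_]_00   (p0,_)→(p3,_,→)
state=p3 head=-1 tape=___[_]00   (p3,_)→(p1,0,→)
state=p1 head=0 tape=___0[0]0   (p1,0)→(p0,_,←)
state=p0 head=-1 tape=___[0]_0   (p0,0)→(p3,_,←)
state=p3 head=-2 tape=__[_]__0   (p3,_)→(p1,0,→)
state=p1 head=-1 tape=__0[_]_0   (p1,_)→(p3,_,←)
state=p3 head=-2 tape=__[0]__0   (p3,0)→(p2,0,→)
state=p2 head=-1 tape=__0[_]_0   (p2,_)→(p1,0,←)
state=p1 head=-2 tape=__[0]0_0   (p1,0)→(p0,_,←)
state=p0 head=-3 tape=_[_]_0_0   (p0,_)→(p3,_,→)
state=p3 head=-2 tape=__[_]0_0   (p3,_)→(p1,0,→)
state=p1 head=-1 tape=__0[0]_0   (p1,0)→(p0,_,←)
state=p0 head=-2 tape=__[0]__0   (p0,0)→(p3,_,←)
state=p3 head=-3 tape=_[_]___0   (p3,_)→(p1,0,→)
state=p1 head=-2 tape=_0[_]__0   (p1,_)→(p3,_,←)
state=p3 head=-3 tape=_[0]___0   (p3,0)→(p2,0,→)
state=p2 head=-2 tape=_0[_]__0   (p2,_)→(p1,0,←)
state=p1 head=-3 tape=_[0]0__0   (p1,0)→(p0,_,←)
state=p0 head=-4 tape=[_]_0__0   (p0,_)→(p3,_,→)
state=p3 head=-3 tape=_[_]0__0   (p3,_)→(p1,0,→)
state=p1 head=-2 tape=_0[0]__0
After 26 steps: state p1, head at -2, tape 00__0.

state p1, head at -2, tape 00__0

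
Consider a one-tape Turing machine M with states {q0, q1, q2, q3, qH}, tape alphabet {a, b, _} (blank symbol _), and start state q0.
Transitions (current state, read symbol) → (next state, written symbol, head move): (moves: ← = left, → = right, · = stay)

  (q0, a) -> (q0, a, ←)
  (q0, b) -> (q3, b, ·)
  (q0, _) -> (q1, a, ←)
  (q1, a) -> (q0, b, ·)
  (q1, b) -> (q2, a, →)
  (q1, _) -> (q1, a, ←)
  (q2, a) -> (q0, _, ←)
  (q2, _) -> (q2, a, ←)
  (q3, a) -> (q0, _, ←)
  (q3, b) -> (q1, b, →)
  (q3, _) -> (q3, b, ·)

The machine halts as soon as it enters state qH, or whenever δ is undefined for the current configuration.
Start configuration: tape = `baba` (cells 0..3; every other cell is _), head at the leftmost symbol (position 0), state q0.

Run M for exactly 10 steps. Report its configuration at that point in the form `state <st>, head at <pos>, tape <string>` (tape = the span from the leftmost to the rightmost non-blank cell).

state=q0 head=0 tape=[b]aba   (q0,b)→(q3,b,·)
state=q3 head=0 tape=[b]aba   (q3,b)→(q1,b,→)
state=q1 head=1 tape=b[a]ba   (q1,a)→(q0,b,·)
state=q0 head=1 tape=b[b]ba   (q0,b)→(q3,b,·)
state=q3 head=1 tape=b[b]ba   (q3,b)→(q1,b,→)
state=q1 head=2 tape=bb[b]a   (q1,b)→(q2,a,→)
state=q2 head=3 tape=bba[a]   (q2,a)→(q0,_,←)
state=q0 head=2 tape=bb[a]_   (q0,a)→(q0,a,←)
state=q0 head=1 tape=b[b]a_   (q0,b)→(q3,b,·)
state=q3 head=1 tape=b[b]a_   (q3,b)→(q1,b,→)
state=q1 head=2 tape=bb[a]_
After 10 steps: state q1, head at 2, tape bba.

state q1, head at 2, tape bba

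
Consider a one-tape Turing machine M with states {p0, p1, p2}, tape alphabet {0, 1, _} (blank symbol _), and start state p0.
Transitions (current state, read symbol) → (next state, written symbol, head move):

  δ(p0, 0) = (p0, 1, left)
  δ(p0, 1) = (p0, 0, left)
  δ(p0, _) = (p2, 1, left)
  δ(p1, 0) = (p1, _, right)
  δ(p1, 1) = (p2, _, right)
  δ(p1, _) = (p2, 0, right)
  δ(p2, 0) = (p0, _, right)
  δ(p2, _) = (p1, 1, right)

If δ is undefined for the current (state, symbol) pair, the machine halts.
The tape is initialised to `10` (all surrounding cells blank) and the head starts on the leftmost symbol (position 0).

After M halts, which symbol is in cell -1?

1

state=p0 head=0 tape=__[1]0   (p0,1)→(p0,0,left)
state=p0 head=-1 tape=_[_]00   (p0,_)→(p2,1,left)
state=p2 head=-2 tape=[_]100   (p2,_)→(p1,1,right)
state=p1 head=-1 tape=1[1]00   (p1,1)→(p2,_,right)
state=p2 head=0 tape=1_[0]0   (p2,0)→(p0,_,right)
state=p0 head=1 tape=1__[0]   (p0,0)→(p0,1,left)
state=p0 head=0 tape=1_[_]1   (p0,_)→(p2,1,left)
state=p2 head=-1 tape=1[_]11   (p2,_)→(p1,1,right)
state=p1 head=0 tape=11[1]1   (p1,1)→(p2,_,right)
state=p2 head=1 tape=11_[1]
Cell -1 holds 1 when M halts.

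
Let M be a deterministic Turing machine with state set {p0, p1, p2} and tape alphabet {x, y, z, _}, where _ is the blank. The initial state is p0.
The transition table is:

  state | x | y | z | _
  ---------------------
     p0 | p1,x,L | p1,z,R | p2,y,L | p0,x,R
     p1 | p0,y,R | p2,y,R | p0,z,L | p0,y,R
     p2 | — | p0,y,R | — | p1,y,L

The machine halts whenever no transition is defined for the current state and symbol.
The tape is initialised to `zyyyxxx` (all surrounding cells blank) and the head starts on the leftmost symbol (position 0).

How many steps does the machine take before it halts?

p0 | __[z]yyyxxx   read z → write y, move L, go to p2
p2 | _[_]yyyyxxx   read _ → write y, move L, go to p1
p1 | [_]yyyyyxxx   read _ → write y, move R, go to p0
p0 | y[y]yyyyxxx   read y → write z, move R, go to p1
p1 | yz[y]yyyxxx   read y → write y, move R, go to p2
p2 | yzy[y]yyxxx   read y → write y, move R, go to p0
p0 | yzyy[y]yxxx   read y → write z, move R, go to p1
p1 | yzyyz[y]xxx   read y → write y, move R, go to p2
p2 | yzyyzy[x]xx
M halts after 8 transitions.

8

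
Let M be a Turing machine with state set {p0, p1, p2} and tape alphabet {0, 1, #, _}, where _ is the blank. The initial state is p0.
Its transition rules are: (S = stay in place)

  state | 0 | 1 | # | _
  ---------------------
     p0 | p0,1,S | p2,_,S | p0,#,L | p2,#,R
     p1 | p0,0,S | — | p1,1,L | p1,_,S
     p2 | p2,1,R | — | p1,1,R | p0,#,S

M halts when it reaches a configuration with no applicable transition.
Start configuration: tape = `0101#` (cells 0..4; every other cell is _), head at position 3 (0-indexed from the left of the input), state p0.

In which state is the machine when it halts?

state=p0 head=3 tape=_010[1]#   (p0,1)→(p2,_,S)
state=p2 head=3 tape=_010[_]#   (p2,_)→(p0,#,S)
state=p0 head=3 tape=_010[#]#   (p0,#)→(p0,#,L)
state=p0 head=2 tape=_01[0]##   (p0,0)→(p0,1,S)
state=p0 head=2 tape=_01[1]##   (p0,1)→(p2,_,S)
state=p2 head=2 tape=_01[_]##   (p2,_)→(p0,#,S)
state=p0 head=2 tape=_01[#]##   (p0,#)→(p0,#,L)
state=p0 head=1 tape=_0[1]###   (p0,1)→(p2,_,S)
state=p2 head=1 tape=_0[_]###   (p2,_)→(p0,#,S)
state=p0 head=1 tape=_0[#]###   (p0,#)→(p0,#,L)
state=p0 head=0 tape=_[0]####   (p0,0)→(p0,1,S)
state=p0 head=0 tape=_[1]####   (p0,1)→(p2,_,S)
state=p2 head=0 tape=_[_]####   (p2,_)→(p0,#,S)
state=p0 head=0 tape=_[#]####   (p0,#)→(p0,#,L)
state=p0 head=-1 tape=[_]#####   (p0,_)→(p2,#,R)
state=p2 head=0 tape=#[#]####   (p2,#)→(p1,1,R)
state=p1 head=1 tape=#1[#]###   (p1,#)→(p1,1,L)
state=p1 head=0 tape=#[1]1###
No transition is defined for (p1, 1); M halts in state p1.

p1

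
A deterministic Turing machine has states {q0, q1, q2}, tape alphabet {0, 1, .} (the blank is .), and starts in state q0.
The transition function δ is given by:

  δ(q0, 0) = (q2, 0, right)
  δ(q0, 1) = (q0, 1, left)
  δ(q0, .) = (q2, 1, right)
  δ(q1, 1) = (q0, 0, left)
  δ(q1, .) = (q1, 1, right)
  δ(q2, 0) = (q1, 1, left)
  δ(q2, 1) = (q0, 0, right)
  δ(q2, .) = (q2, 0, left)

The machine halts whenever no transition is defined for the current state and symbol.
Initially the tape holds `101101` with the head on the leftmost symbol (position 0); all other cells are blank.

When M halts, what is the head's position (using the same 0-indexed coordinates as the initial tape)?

q0 | .[1]01101...   read 1 → write 1, move left, go to q0
q0 | [.]101101...   read . → write 1, move right, go to q2
q2 | 1[1]01101...   read 1 → write 0, move right, go to q0
q0 | 10[0]1101...   read 0 → write 0, move right, go to q2
q2 | 100[1]101...   read 1 → write 0, move right, go to q0
q0 | 1000[1]01...   read 1 → write 1, move left, go to q0
q0 | 100[0]101...   read 0 → write 0, move right, go to q2
q2 | 1000[1]01...   read 1 → write 0, move right, go to q0
q0 | 10000[0]1...   read 0 → write 0, move right, go to q2
q2 | 100000[1]...   read 1 → write 0, move right, go to q0
q0 | 1000000[.]..   read . → write 1, move right, go to q2
q2 | 10000001[.].   read . → write 0, move left, go to q2
q2 | 1000000[1]0.   read 1 → write 0, move right, go to q0
q0 | 10000000[0].   read 0 → write 0, move right, go to q2
q2 | 100000000[.]   read . → write 0, move left, go to q2
q2 | 10000000[0]0   read 0 → write 1, move left, go to q1
q1 | 1000000[0]10
At halt the head is at cell 6.

6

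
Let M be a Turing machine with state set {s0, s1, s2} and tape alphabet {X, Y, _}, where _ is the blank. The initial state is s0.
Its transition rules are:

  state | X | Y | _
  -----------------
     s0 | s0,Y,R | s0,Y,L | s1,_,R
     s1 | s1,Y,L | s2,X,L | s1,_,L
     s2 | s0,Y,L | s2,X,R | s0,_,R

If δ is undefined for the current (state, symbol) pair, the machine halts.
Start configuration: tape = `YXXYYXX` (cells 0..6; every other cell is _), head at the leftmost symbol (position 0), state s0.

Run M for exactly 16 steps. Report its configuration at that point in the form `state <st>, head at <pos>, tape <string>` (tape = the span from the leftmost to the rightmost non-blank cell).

s0 | _[Y]XXYYXX   read Y → write Y, move L, go to s0
s0 | [_]YXXYYXX   read _ → write _, move R, go to s1
s1 | _[Y]XXYYXX   read Y → write X, move L, go to s2
s2 | [_]XXXYYXX   read _ → write _, move R, go to s0
s0 | _[X]XXYYXX   read X → write Y, move R, go to s0
s0 | _Y[X]XYYXX   read X → write Y, move R, go to s0
s0 | _YY[X]YYXX   read X → write Y, move R, go to s0
s0 | _YYY[Y]YXX   read Y → write Y, move L, go to s0
s0 | _YY[Y]YYXX   read Y → write Y, move L, go to s0
s0 | _Y[Y]YYYXX   read Y → write Y, move L, go to s0
s0 | _[Y]YYYYXX   read Y → write Y, move L, go to s0
s0 | [_]YYYYYXX   read _ → write _, move R, go to s1
s1 | _[Y]YYYYXX   read Y → write X, move L, go to s2
s2 | [_]XYYYYXX   read _ → write _, move R, go to s0
s0 | _[X]YYYYXX   read X → write Y, move R, go to s0
s0 | _Y[Y]YYYXX   read Y → write Y, move L, go to s0
s0 | _[Y]YYYYXX
After 16 steps: state s0, head at 0, tape YYYYYXX.

state s0, head at 0, tape YYYYYXX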